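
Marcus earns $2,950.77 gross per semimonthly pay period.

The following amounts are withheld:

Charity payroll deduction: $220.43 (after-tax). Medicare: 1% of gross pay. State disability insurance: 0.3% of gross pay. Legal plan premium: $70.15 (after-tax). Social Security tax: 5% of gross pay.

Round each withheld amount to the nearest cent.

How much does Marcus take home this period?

$2,474.29

Social Security tax: $2,950.77 × 0.05 = $147.54
State disability insurance: $2,950.77 × 0.003 = $8.85
Medicare: $2,950.77 × 0.01 = $29.51
Charity payroll deduction: $220.43
Legal plan premium: $70.15
Total deductions = $147.54 + $8.85 + $29.51 + $220.43 + $70.15 = $476.48
Net pay = $2,950.77 − $476.48 = $2,474.29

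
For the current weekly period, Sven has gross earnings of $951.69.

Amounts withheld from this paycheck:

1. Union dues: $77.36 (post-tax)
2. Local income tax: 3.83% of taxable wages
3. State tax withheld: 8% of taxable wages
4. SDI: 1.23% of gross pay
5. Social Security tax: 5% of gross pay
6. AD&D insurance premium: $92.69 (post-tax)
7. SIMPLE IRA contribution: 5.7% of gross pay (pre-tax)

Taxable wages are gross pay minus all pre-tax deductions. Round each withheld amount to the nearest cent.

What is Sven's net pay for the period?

$561.93

SIMPLE IRA contribution: $951.69 × 0.057 = $54.25
Taxable wages = $951.69 − $54.25 = $897.44
Local income tax: $897.44 × 0.0383 = $34.37
State tax withheld: $897.44 × 0.08 = $71.80
SDI: $951.69 × 0.0123 = $11.71
Social Security tax: $951.69 × 0.05 = $47.58
AD&D insurance premium: $92.69
Union dues: $77.36
Total deductions = $54.25 + $34.37 + $71.80 + $11.71 + $47.58 + $92.69 + $77.36 = $389.76
Net pay = $951.69 − $389.76 = $561.93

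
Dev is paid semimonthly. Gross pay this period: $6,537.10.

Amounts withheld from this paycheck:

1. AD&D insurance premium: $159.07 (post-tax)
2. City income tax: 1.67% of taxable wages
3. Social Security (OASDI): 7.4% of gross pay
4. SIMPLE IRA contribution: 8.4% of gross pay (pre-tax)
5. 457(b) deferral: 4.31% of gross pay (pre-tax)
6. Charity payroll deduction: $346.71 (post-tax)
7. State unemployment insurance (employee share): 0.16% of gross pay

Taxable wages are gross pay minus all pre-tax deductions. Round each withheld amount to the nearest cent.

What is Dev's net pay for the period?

$4,610.95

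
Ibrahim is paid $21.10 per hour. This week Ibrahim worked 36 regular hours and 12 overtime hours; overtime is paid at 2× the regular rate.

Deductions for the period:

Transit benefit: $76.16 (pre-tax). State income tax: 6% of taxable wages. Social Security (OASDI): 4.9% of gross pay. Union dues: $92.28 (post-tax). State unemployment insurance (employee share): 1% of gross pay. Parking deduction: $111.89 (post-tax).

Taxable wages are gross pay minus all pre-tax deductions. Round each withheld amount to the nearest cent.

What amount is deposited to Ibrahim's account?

Regular pay: 36 × $21.10 = $759.60
Overtime pay: 12 × $21.10 × 2 = $506.40
Gross pay = $759.60 + $506.40 = $1,266.00
Transit benefit: $76.16
Taxable wages = $1,266.00 − $76.16 = $1,189.84
State income tax: $1,189.84 × 0.06 = $71.39
Social Security (OASDI): $1,266.00 × 0.049 = $62.03
State unemployment insurance (employee share): $1,266.00 × 0.01 = $12.66
Parking deduction: $111.89
Union dues: $92.28
Total deductions = $76.16 + $71.39 + $62.03 + $12.66 + $111.89 + $92.28 = $426.41
Net pay = $1,266.00 − $426.41 = $839.59

$839.59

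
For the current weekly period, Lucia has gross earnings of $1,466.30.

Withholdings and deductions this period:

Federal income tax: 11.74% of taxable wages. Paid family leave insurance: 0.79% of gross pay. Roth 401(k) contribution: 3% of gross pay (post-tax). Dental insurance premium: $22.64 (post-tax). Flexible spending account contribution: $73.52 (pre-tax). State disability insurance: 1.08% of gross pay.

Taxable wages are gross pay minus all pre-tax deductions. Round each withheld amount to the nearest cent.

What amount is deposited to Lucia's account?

$1,135.22

Flexible spending account contribution: $73.52
Taxable wages = $1,466.30 − $73.52 = $1,392.78
Federal income tax: $1,392.78 × 0.1174 = $163.51
State disability insurance: $1,466.30 × 0.0108 = $15.84
Paid family leave insurance: $1,466.30 × 0.0079 = $11.58
Dental insurance premium: $22.64
Roth 401(k) contribution: $1,466.30 × 0.03 = $43.99
Total deductions = $73.52 + $163.51 + $15.84 + $11.58 + $22.64 + $43.99 = $331.08
Net pay = $1,466.30 − $331.08 = $1,135.22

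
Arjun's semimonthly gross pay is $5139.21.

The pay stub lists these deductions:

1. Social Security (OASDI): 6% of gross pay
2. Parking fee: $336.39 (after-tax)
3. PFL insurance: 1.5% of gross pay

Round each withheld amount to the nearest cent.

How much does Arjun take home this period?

Social Security (OASDI): $5139.21 × 0.06 = $308.35
PFL insurance: $5139.21 × 0.015 = $77.09
Parking fee: $336.39
Total deductions = $308.35 + $77.09 + $336.39 = $721.83
Net pay = $5139.21 − $721.83 = $4417.38

$4417.38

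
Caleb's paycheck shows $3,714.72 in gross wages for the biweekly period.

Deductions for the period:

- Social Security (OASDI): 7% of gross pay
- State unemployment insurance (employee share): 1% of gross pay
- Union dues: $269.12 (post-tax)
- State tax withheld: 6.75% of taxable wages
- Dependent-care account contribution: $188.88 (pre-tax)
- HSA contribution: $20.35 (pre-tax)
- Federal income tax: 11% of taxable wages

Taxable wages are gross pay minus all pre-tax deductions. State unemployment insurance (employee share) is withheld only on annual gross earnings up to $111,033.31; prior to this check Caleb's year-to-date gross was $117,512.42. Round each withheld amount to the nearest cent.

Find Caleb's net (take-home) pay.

$2,354.12

Dependent-care account contribution: $188.88
HSA contribution: $20.35
Pre-tax total = $188.88 + $20.35 = $209.23
Taxable wages = $3,714.72 − $209.23 = $3,505.49
Federal income tax: $3,505.49 × 0.11 = $385.60
State tax withheld: $3,505.49 × 0.0675 = $236.62
Social Security (OASDI): $3,714.72 × 0.07 = $260.03
State unemployment insurance (employee share): annual cap $111,033.31 already reached (YTD $117,512.42), so $0.00
Union dues: $269.12
Total deductions = $188.88 + $20.35 + $385.60 + $236.62 + $260.03 + $0.00 + $269.12 = $1,360.60
Net pay = $3,714.72 − $1,360.60 = $2,354.12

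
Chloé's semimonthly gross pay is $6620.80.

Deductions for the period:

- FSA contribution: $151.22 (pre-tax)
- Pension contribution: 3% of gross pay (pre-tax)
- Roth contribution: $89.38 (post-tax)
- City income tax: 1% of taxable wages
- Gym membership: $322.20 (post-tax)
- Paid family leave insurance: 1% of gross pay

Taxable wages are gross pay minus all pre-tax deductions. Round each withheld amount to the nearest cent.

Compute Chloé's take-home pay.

$5730.46

FSA contribution: $151.22
Pension contribution: $6620.80 × 0.03 = $198.62
Pre-tax total = $151.22 + $198.62 = $349.84
Taxable wages = $6620.80 − $349.84 = $6270.96
City income tax: $6270.96 × 0.01 = $62.71
Paid family leave insurance: $6620.80 × 0.01 = $66.21
Roth contribution: $89.38
Gym membership: $322.20
Total deductions = $151.22 + $198.62 + $62.71 + $66.21 + $89.38 + $322.20 = $890.34
Net pay = $6620.80 − $890.34 = $5730.46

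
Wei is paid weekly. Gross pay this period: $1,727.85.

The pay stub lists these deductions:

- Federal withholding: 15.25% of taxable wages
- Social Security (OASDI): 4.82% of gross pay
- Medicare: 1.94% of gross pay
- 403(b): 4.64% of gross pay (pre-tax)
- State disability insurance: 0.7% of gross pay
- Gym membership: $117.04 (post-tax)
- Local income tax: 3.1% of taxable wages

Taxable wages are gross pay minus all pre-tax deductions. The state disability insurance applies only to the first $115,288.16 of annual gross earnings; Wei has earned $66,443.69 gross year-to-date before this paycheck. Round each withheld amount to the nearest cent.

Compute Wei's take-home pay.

$1,099.40

403(b): $1,727.85 × 0.0464 = $80.17
Taxable wages = $1,727.85 − $80.17 = $1,647.68
Federal withholding: $1,647.68 × 0.1525 = $251.27
Local income tax: $1,647.68 × 0.031 = $51.08
State disability insurance: cap not yet reached, full $1,727.85 is subject → $1,727.85 × 0.007 = $12.09
Medicare: $1,727.85 × 0.0194 = $33.52
Social Security (OASDI): $1,727.85 × 0.0482 = $83.28
Gym membership: $117.04
Total deductions = $80.17 + $251.27 + $51.08 + $12.09 + $33.52 + $83.28 + $117.04 = $628.45
Net pay = $1,727.85 − $628.45 = $1,099.40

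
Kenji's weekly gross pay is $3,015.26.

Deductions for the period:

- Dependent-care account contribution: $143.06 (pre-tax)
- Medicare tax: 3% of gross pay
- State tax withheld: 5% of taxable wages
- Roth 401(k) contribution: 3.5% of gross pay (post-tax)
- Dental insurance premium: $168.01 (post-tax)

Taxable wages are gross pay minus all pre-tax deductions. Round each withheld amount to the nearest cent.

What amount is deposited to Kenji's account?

$2,364.59

Dependent-care account contribution: $143.06
Taxable wages = $3,015.26 − $143.06 = $2,872.20
State tax withheld: $2,872.20 × 0.05 = $143.61
Medicare tax: $3,015.26 × 0.03 = $90.46
Roth 401(k) contribution: $3,015.26 × 0.035 = $105.53
Dental insurance premium: $168.01
Total deductions = $143.06 + $143.61 + $90.46 + $105.53 + $168.01 = $650.67
Net pay = $3,015.26 − $650.67 = $2,364.59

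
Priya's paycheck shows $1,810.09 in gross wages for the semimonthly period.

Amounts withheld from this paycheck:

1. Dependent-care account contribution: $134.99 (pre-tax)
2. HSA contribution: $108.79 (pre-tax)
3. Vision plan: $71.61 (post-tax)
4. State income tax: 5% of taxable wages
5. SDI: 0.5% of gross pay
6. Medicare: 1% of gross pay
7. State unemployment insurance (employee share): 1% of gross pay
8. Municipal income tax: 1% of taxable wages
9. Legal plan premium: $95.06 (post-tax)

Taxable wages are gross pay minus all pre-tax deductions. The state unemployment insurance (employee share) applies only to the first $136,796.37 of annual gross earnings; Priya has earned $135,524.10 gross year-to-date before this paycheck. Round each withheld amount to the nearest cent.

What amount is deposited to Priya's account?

Dependent-care account contribution: $134.99
HSA contribution: $108.79
Pre-tax total = $134.99 + $108.79 = $243.78
Taxable wages = $1,810.09 − $243.78 = $1,566.31
State income tax: $1,566.31 × 0.05 = $78.32
Municipal income tax: $1,566.31 × 0.01 = $15.66
SDI: $1,810.09 × 0.005 = $9.05
Medicare: $1,810.09 × 0.01 = $18.10
State unemployment insurance (employee share): only $136,796.37 − $135,524.10 = $1,272.27 of this check is subject → $1,272.27 × 0.01 = $12.72
Legal plan premium: $95.06
Vision plan: $71.61
Total deductions = $134.99 + $108.79 + $78.32 + $15.66 + $9.05 + $18.10 + $12.72 + $95.06 + $71.61 = $544.30
Net pay = $1,810.09 − $544.30 = $1,265.79

$1,265.79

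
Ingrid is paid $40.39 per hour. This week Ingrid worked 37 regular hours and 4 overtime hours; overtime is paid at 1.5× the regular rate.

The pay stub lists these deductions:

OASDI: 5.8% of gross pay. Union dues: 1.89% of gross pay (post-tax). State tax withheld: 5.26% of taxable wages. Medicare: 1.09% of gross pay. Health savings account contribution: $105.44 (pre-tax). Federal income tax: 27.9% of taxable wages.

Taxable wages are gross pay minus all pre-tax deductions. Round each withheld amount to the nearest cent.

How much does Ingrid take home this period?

Regular pay: 37 × $40.39 = $1494.43
Overtime pay: 4 × $40.39 × 1.5 = $242.34
Gross pay = $1494.43 + $242.34 = $1736.77
Health savings account contribution: $105.44
Taxable wages = $1736.77 − $105.44 = $1631.33
Federal income tax: $1631.33 × 0.279 = $455.14
State tax withheld: $1631.33 × 0.0526 = $85.81
OASDI: $1736.77 × 0.058 = $100.73
Medicare: $1736.77 × 0.0109 = $18.93
Union dues: $1736.77 × 0.0189 = $32.82
Total deductions = $105.44 + $455.14 + $85.81 + $100.73 + $18.93 + $32.82 = $798.87
Net pay = $1736.77 − $798.87 = $937.90

$937.90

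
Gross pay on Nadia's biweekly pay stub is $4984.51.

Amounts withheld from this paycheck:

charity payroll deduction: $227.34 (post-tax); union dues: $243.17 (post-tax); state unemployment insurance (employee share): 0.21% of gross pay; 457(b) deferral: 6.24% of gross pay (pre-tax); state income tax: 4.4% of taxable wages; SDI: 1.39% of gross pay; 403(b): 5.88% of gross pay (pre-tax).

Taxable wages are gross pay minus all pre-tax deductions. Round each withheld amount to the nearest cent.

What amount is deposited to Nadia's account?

457(b) deferral: $4984.51 × 0.0624 = $311.03
403(b): $4984.51 × 0.0588 = $293.09
Pre-tax total = $311.03 + $293.09 = $604.12
Taxable wages = $4984.51 − $604.12 = $4380.39
State income tax: $4380.39 × 0.044 = $192.74
SDI: $4984.51 × 0.0139 = $69.28
State unemployment insurance (employee share): $4984.51 × 0.0021 = $10.47
Union dues: $243.17
Charity payroll deduction: $227.34
Total deductions = $311.03 + $293.09 + $192.74 + $69.28 + $10.47 + $243.17 + $227.34 = $1347.12
Net pay = $4984.51 − $1347.12 = $3637.39

$3637.39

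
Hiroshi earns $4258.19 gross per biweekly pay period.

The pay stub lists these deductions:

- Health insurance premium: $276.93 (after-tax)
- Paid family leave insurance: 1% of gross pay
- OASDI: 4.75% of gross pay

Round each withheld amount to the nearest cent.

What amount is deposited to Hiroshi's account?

Paid family leave insurance: $4258.19 × 0.01 = $42.58
OASDI: $4258.19 × 0.0475 = $202.26
Health insurance premium: $276.93
Total deductions = $42.58 + $202.26 + $276.93 = $521.77
Net pay = $4258.19 − $521.77 = $3736.42

$3736.42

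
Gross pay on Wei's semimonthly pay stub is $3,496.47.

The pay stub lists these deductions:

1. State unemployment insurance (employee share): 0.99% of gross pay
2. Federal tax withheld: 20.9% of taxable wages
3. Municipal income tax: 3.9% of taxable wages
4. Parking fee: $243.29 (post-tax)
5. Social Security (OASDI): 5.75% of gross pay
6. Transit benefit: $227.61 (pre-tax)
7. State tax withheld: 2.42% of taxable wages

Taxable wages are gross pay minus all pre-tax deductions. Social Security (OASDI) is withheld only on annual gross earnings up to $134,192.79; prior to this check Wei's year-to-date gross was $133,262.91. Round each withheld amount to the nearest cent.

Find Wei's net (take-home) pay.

Transit benefit: $227.61
Taxable wages = $3,496.47 − $227.61 = $3,268.86
Federal tax withheld: $3,268.86 × 0.209 = $683.19
Municipal income tax: $3,268.86 × 0.039 = $127.49
State tax withheld: $3,268.86 × 0.0242 = $79.11
State unemployment insurance (employee share): $3,496.47 × 0.0099 = $34.62
Social Security (OASDI): only $134,192.79 − $133,262.91 = $929.88 of this check is subject → $929.88 × 0.0575 = $53.47
Parking fee: $243.29
Total deductions = $227.61 + $683.19 + $127.49 + $79.11 + $34.62 + $53.47 + $243.29 = $1,448.78
Net pay = $3,496.47 − $1,448.78 = $2,047.69

$2,047.69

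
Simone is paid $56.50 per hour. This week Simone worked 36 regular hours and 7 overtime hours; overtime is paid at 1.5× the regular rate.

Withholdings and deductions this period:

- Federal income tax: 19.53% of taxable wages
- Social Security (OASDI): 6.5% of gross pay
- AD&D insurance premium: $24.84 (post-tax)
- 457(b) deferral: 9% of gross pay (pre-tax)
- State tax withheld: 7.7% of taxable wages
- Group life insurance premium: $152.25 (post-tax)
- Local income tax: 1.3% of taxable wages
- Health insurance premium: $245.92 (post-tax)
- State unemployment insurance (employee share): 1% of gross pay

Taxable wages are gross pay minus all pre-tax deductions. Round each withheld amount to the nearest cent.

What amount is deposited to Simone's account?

Regular pay: 36 × $56.50 = $2034.00
Overtime pay: 7 × $56.50 × 1.5 = $593.25
Gross pay = $2034.00 + $593.25 = $2627.25
457(b) deferral: $2627.25 × 0.09 = $236.45
Taxable wages = $2627.25 − $236.45 = $2390.80
State tax withheld: $2390.80 × 0.077 = $184.09
Local income tax: $2390.80 × 0.013 = $31.08
Federal income tax: $2390.80 × 0.1953 = $466.92
State unemployment insurance (employee share): $2627.25 × 0.01 = $26.27
Social Security (OASDI): $2627.25 × 0.065 = $170.77
AD&D insurance premium: $24.84
Group life insurance premium: $152.25
Health insurance premium: $245.92
Total deductions = $236.45 + $184.09 + $31.08 + $466.92 + $26.27 + $170.77 + $24.84 + $152.25 + $245.92 = $1538.59
Net pay = $2627.25 − $1538.59 = $1088.66

$1088.66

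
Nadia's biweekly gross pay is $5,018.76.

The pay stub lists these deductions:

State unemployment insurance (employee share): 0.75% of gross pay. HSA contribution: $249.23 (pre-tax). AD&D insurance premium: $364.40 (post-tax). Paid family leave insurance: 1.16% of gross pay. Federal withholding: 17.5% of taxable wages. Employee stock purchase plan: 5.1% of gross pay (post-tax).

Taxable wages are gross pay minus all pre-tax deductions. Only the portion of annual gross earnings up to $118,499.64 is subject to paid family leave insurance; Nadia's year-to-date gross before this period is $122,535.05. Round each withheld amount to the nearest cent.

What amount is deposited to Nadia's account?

HSA contribution: $249.23
Taxable wages = $5,018.76 − $249.23 = $4,769.53
Federal withholding: $4,769.53 × 0.175 = $834.67
State unemployment insurance (employee share): $5,018.76 × 0.0075 = $37.64
Paid family leave insurance: annual cap $118,499.64 already reached (YTD $122,535.05), so $0.00
AD&D insurance premium: $364.40
Employee stock purchase plan: $5,018.76 × 0.051 = $255.96
Total deductions = $249.23 + $834.67 + $37.64 + $0.00 + $364.40 + $255.96 = $1,741.90
Net pay = $5,018.76 − $1,741.90 = $3,276.86

$3,276.86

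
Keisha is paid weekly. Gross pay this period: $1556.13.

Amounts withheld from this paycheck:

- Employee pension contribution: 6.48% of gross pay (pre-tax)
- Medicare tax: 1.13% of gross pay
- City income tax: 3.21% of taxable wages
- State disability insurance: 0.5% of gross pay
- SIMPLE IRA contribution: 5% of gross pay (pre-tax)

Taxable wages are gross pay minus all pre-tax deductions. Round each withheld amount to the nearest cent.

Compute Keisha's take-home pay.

$1307.90

SIMPLE IRA contribution: $1556.13 × 0.05 = $77.81
Employee pension contribution: $1556.13 × 0.0648 = $100.84
Pre-tax total = $77.81 + $100.84 = $178.65
Taxable wages = $1556.13 − $178.65 = $1377.48
City income tax: $1377.48 × 0.0321 = $44.22
State disability insurance: $1556.13 × 0.005 = $7.78
Medicare tax: $1556.13 × 0.0113 = $17.58
Total deductions = $77.81 + $100.84 + $44.22 + $7.78 + $17.58 = $248.23
Net pay = $1556.13 − $248.23 = $1307.90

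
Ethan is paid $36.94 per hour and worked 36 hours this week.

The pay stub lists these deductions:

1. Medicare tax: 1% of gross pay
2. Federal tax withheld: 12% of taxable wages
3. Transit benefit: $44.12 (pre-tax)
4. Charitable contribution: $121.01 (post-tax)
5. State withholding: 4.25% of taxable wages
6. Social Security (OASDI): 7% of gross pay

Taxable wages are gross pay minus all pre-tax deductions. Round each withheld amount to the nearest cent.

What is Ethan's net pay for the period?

$849.39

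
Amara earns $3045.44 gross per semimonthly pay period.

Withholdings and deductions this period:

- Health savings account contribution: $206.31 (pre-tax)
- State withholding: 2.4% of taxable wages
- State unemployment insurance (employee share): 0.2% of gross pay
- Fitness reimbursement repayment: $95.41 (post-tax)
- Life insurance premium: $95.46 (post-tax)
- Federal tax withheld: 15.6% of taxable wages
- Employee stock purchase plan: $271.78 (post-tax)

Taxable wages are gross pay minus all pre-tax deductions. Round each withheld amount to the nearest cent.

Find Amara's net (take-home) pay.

Health savings account contribution: $206.31
Taxable wages = $3045.44 − $206.31 = $2839.13
Federal tax withheld: $2839.13 × 0.156 = $442.90
State withholding: $2839.13 × 0.024 = $68.14
State unemployment insurance (employee share): $3045.44 × 0.002 = $6.09
Life insurance premium: $95.46
Employee stock purchase plan: $271.78
Fitness reimbursement repayment: $95.41
Total deductions = $206.31 + $442.90 + $68.14 + $6.09 + $95.46 + $271.78 + $95.41 = $1186.09
Net pay = $3045.44 − $1186.09 = $1859.35

$1859.35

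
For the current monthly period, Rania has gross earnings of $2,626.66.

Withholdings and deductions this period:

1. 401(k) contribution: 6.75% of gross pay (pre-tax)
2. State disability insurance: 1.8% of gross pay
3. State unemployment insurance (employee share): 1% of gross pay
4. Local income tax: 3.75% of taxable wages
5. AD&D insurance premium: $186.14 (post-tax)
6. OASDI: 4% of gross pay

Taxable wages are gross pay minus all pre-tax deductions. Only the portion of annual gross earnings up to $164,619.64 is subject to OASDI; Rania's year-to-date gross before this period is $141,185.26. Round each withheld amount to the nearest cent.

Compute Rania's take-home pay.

$1,992.75

401(k) contribution: $2,626.66 × 0.0675 = $177.30
Taxable wages = $2,626.66 − $177.30 = $2,449.36
Local income tax: $2,449.36 × 0.0375 = $91.85
State disability insurance: $2,626.66 × 0.018 = $47.28
State unemployment insurance (employee share): $2,626.66 × 0.01 = $26.27
OASDI: cap not yet reached, full $2,626.66 is subject → $2,626.66 × 0.04 = $105.07
AD&D insurance premium: $186.14
Total deductions = $177.30 + $91.85 + $47.28 + $26.27 + $105.07 + $186.14 = $633.91
Net pay = $2,626.66 − $633.91 = $1,992.75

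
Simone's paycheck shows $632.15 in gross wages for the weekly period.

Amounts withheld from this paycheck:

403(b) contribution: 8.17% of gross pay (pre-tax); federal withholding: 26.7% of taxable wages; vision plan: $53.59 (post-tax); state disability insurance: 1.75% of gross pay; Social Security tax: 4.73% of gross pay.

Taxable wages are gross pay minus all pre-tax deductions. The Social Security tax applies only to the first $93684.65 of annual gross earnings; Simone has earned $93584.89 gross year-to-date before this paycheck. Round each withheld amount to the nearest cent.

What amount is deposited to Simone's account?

$356.14

403(b) contribution: $632.15 × 0.0817 = $51.65
Taxable wages = $632.15 − $51.65 = $580.50
Federal withholding: $580.50 × 0.267 = $154.99
Social Security tax: only $93684.65 − $93584.89 = $99.76 of this check is subject → $99.76 × 0.0473 = $4.72
State disability insurance: $632.15 × 0.0175 = $11.06
Vision plan: $53.59
Total deductions = $51.65 + $154.99 + $4.72 + $11.06 + $53.59 = $276.01
Net pay = $632.15 − $276.01 = $356.14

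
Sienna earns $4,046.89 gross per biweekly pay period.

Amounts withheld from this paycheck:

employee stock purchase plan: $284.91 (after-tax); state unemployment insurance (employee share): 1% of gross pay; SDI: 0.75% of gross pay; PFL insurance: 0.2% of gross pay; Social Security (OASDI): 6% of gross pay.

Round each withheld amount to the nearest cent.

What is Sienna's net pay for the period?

$3,440.26

State unemployment insurance (employee share): $4,046.89 × 0.01 = $40.47
PFL insurance: $4,046.89 × 0.002 = $8.09
Social Security (OASDI): $4,046.89 × 0.06 = $242.81
SDI: $4,046.89 × 0.0075 = $30.35
Employee stock purchase plan: $284.91
Total deductions = $40.47 + $8.09 + $242.81 + $30.35 + $284.91 = $606.63
Net pay = $4,046.89 − $606.63 = $3,440.26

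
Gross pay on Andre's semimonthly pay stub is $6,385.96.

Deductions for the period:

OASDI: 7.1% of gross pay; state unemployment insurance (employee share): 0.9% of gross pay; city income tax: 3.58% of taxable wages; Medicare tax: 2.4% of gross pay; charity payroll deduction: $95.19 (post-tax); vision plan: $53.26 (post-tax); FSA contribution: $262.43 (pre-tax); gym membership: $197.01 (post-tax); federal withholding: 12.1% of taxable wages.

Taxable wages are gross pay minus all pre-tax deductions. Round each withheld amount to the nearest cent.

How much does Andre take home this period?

$4,153.77

FSA contribution: $262.43
Taxable wages = $6,385.96 − $262.43 = $6,123.53
Federal withholding: $6,123.53 × 0.121 = $740.95
City income tax: $6,123.53 × 0.0358 = $219.22
OASDI: $6,385.96 × 0.071 = $453.40
Medicare tax: $6,385.96 × 0.024 = $153.26
State unemployment insurance (employee share): $6,385.96 × 0.009 = $57.47
Charity payroll deduction: $95.19
Vision plan: $53.26
Gym membership: $197.01
Total deductions = $262.43 + $740.95 + $219.22 + $453.40 + $153.26 + $57.47 + $95.19 + $53.26 + $197.01 = $2,232.19
Net pay = $6,385.96 − $2,232.19 = $4,153.77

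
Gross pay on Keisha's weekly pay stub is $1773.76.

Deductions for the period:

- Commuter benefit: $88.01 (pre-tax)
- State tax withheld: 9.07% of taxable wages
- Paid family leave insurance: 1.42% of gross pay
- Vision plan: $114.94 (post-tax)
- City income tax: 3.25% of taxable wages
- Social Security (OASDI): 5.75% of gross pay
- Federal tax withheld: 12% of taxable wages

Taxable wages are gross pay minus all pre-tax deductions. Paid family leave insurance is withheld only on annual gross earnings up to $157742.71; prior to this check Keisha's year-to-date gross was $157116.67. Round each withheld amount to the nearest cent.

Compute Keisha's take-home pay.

Commuter benefit: $88.01
Taxable wages = $1773.76 − $88.01 = $1685.75
Federal tax withheld: $1685.75 × 0.12 = $202.29
City income tax: $1685.75 × 0.0325 = $54.79
State tax withheld: $1685.75 × 0.0907 = $152.90
Paid family leave insurance: only $157742.71 − $157116.67 = $626.04 of this check is subject → $626.04 × 0.0142 = $8.89
Social Security (OASDI): $1773.76 × 0.0575 = $101.99
Vision plan: $114.94
Total deductions = $88.01 + $202.29 + $54.79 + $152.90 + $8.89 + $101.99 + $114.94 = $723.81
Net pay = $1773.76 − $723.81 = $1049.95

$1049.95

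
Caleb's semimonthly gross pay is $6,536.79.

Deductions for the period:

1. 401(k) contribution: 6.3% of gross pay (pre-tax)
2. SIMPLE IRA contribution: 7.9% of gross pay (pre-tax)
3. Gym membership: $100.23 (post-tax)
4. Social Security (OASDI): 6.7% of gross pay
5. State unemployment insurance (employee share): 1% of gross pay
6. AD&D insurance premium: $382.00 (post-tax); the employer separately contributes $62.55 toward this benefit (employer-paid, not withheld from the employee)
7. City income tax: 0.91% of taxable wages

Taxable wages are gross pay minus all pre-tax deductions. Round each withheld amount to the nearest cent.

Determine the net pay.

$4,571.96

401(k) contribution: $6,536.79 × 0.063 = $411.82
SIMPLE IRA contribution: $6,536.79 × 0.079 = $516.41
Pre-tax total = $411.82 + $516.41 = $928.23
Taxable wages = $6,536.79 − $928.23 = $5,608.56
City income tax: $5,608.56 × 0.0091 = $51.04
State unemployment insurance (employee share): $6,536.79 × 0.01 = $65.37
Social Security (OASDI): $6,536.79 × 0.067 = $437.96
AD&D insurance premium: $382.00
Gym membership: $100.23
(Employer's $62.55 toward AD&D insurance premium is not withheld from the employee.)
Total deductions = $411.82 + $516.41 + $51.04 + $65.37 + $437.96 + $382.00 + $100.23 = $1,964.83
Net pay = $6,536.79 − $1,964.83 = $4,571.96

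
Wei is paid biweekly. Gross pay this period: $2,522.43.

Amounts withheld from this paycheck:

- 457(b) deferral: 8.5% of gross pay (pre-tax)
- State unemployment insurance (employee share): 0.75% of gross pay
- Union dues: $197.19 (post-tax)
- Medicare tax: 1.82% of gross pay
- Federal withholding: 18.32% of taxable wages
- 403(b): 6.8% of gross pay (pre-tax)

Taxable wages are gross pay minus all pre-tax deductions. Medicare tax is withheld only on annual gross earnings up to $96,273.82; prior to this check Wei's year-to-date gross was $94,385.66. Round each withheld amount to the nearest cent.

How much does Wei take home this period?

$1,494.62

457(b) deferral: $2,522.43 × 0.085 = $214.41
403(b): $2,522.43 × 0.068 = $171.53
Pre-tax total = $214.41 + $171.53 = $385.94
Taxable wages = $2,522.43 − $385.94 = $2,136.49
Federal withholding: $2,136.49 × 0.1832 = $391.40
State unemployment insurance (employee share): $2,522.43 × 0.0075 = $18.92
Medicare tax: only $96,273.82 − $94,385.66 = $1,888.16 of this check is subject → $1,888.16 × 0.0182 = $34.36
Union dues: $197.19
Total deductions = $214.41 + $171.53 + $391.40 + $18.92 + $34.36 + $197.19 = $1,027.81
Net pay = $2,522.43 − $1,027.81 = $1,494.62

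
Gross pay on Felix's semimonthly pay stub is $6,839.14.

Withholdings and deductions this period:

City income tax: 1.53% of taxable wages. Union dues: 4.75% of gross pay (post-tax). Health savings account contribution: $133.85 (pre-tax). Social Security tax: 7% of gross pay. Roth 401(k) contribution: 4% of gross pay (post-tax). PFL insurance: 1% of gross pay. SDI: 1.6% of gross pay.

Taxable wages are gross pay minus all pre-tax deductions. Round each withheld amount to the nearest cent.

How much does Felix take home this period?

Health savings account contribution: $133.85
Taxable wages = $6,839.14 − $133.85 = $6,705.29
City income tax: $6,705.29 × 0.0153 = $102.59
PFL insurance: $6,839.14 × 0.01 = $68.39
Social Security tax: $6,839.14 × 0.07 = $478.74
SDI: $6,839.14 × 0.016 = $109.43
Union dues: $6,839.14 × 0.0475 = $324.86
Roth 401(k) contribution: $6,839.14 × 0.04 = $273.57
Total deductions = $133.85 + $102.59 + $68.39 + $478.74 + $109.43 + $324.86 + $273.57 = $1,491.43
Net pay = $6,839.14 − $1,491.43 = $5,347.71

$5,347.71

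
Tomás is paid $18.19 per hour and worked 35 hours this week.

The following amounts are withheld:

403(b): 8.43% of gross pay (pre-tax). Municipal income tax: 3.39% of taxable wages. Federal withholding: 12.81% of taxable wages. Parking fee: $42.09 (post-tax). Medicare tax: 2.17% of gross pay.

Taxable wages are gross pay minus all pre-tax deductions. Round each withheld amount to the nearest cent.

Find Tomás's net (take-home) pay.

$432.63

Gross pay: 35 × $18.19 = $636.65
403(b): $636.65 × 0.0843 = $53.67
Taxable wages = $636.65 − $53.67 = $582.98
Federal withholding: $582.98 × 0.1281 = $74.68
Municipal income tax: $582.98 × 0.0339 = $19.76
Medicare tax: $636.65 × 0.0217 = $13.82
Parking fee: $42.09
Total deductions = $53.67 + $74.68 + $19.76 + $13.82 + $42.09 = $204.02
Net pay = $636.65 − $204.02 = $432.63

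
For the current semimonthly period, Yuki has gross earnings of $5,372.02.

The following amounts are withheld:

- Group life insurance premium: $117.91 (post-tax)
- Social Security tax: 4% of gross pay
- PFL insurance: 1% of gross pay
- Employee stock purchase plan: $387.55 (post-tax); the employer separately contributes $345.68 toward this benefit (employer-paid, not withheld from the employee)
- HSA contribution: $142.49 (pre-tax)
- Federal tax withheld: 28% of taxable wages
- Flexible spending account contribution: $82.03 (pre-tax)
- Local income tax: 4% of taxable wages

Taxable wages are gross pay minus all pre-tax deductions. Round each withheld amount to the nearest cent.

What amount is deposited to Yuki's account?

$2,726.24

Flexible spending account contribution: $82.03
HSA contribution: $142.49
Pre-tax total = $82.03 + $142.49 = $224.52
Taxable wages = $5,372.02 − $224.52 = $5,147.50
Federal tax withheld: $5,147.50 × 0.28 = $1,441.30
Local income tax: $5,147.50 × 0.04 = $205.90
Social Security tax: $5,372.02 × 0.04 = $214.88
PFL insurance: $5,372.02 × 0.01 = $53.72
Employee stock purchase plan: $387.55
Group life insurance premium: $117.91
(Employer's $345.68 toward employee stock purchase plan is not withheld from the employee.)
Total deductions = $82.03 + $142.49 + $1,441.30 + $205.90 + $214.88 + $53.72 + $387.55 + $117.91 = $2,645.78
Net pay = $5,372.02 − $2,645.78 = $2,726.24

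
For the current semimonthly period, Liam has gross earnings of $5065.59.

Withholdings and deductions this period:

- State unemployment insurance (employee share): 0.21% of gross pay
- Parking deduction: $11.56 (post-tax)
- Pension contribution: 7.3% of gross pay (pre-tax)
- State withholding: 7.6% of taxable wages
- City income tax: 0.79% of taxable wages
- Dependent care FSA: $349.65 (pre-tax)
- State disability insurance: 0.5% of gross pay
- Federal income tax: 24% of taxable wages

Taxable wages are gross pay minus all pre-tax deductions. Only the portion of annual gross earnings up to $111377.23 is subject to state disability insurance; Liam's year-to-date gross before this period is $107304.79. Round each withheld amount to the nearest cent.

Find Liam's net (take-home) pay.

$2895.87

Pension contribution: $5065.59 × 0.073 = $369.79
Dependent care FSA: $349.65
Pre-tax total = $369.79 + $349.65 = $719.44
Taxable wages = $5065.59 − $719.44 = $4346.15
State withholding: $4346.15 × 0.076 = $330.31
City income tax: $4346.15 × 0.0079 = $34.33
Federal income tax: $4346.15 × 0.24 = $1043.08
State unemployment insurance (employee share): $5065.59 × 0.0021 = $10.64
State disability insurance: only $111377.23 − $107304.79 = $4072.44 of this check is subject → $4072.44 × 0.005 = $20.36
Parking deduction: $11.56
Total deductions = $369.79 + $349.65 + $330.31 + $34.33 + $1043.08 + $10.64 + $20.36 + $11.56 = $2169.72
Net pay = $5065.59 − $2169.72 = $2895.87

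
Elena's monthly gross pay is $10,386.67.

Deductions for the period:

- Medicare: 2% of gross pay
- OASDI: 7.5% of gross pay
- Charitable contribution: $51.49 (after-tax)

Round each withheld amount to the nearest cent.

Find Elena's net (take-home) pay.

Medicare: $10,386.67 × 0.02 = $207.73
OASDI: $10,386.67 × 0.075 = $779.00
Charitable contribution: $51.49
Total deductions = $207.73 + $779.00 + $51.49 = $1,038.22
Net pay = $10,386.67 − $1,038.22 = $9,348.45

$9,348.45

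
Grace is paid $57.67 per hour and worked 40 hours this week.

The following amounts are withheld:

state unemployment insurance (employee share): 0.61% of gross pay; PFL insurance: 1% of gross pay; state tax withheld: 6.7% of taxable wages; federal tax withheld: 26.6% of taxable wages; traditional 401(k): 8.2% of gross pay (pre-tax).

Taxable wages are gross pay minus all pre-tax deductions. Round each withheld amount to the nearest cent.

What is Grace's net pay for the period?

$1,375.33

Gross pay: 40 × $57.67 = $2,306.80
Traditional 401(k): $2,306.80 × 0.082 = $189.16
Taxable wages = $2,306.80 − $189.16 = $2,117.64
State tax withheld: $2,117.64 × 0.067 = $141.88
Federal tax withheld: $2,117.64 × 0.266 = $563.29
PFL insurance: $2,306.80 × 0.01 = $23.07
State unemployment insurance (employee share): $2,306.80 × 0.0061 = $14.07
Total deductions = $189.16 + $141.88 + $563.29 + $23.07 + $14.07 = $931.47
Net pay = $2,306.80 − $931.47 = $1,375.33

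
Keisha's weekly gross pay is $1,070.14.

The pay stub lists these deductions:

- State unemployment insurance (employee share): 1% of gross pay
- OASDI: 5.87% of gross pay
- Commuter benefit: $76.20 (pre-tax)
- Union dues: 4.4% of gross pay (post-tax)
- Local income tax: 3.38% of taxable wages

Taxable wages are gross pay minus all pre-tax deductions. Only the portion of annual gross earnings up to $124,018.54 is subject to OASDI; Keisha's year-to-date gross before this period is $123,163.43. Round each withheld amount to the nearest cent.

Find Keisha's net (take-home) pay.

Commuter benefit: $76.20
Taxable wages = $1,070.14 − $76.20 = $993.94
Local income tax: $993.94 × 0.0338 = $33.60
State unemployment insurance (employee share): $1,070.14 × 0.01 = $10.70
OASDI: only $124,018.54 − $123,163.43 = $855.11 of this check is subject → $855.11 × 0.0587 = $50.19
Union dues: $1,070.14 × 0.044 = $47.09
Total deductions = $76.20 + $33.60 + $10.70 + $50.19 + $47.09 = $217.78
Net pay = $1,070.14 − $217.78 = $852.36

$852.36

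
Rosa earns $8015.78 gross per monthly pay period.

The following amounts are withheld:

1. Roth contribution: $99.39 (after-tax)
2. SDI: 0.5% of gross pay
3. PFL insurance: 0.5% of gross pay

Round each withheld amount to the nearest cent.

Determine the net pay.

$7836.23

PFL insurance: $8015.78 × 0.005 = $40.08
SDI: $8015.78 × 0.005 = $40.08
Roth contribution: $99.39
Total deductions = $40.08 + $40.08 + $99.39 = $179.55
Net pay = $8015.78 − $179.55 = $7836.23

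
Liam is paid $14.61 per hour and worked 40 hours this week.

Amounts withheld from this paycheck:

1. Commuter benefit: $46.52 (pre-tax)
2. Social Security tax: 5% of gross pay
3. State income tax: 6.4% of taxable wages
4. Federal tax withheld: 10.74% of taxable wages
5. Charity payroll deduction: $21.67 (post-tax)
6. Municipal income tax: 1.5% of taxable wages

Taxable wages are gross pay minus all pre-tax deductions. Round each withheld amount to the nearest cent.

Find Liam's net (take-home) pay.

Gross pay: 40 × $14.61 = $584.40
Commuter benefit: $46.52
Taxable wages = $584.40 − $46.52 = $537.88
Federal tax withheld: $537.88 × 0.1074 = $57.77
Municipal income tax: $537.88 × 0.015 = $8.07
State income tax: $537.88 × 0.064 = $34.42
Social Security tax: $584.40 × 0.05 = $29.22
Charity payroll deduction: $21.67
Total deductions = $46.52 + $57.77 + $8.07 + $34.42 + $29.22 + $21.67 = $197.67
Net pay = $584.40 − $197.67 = $386.73

$386.73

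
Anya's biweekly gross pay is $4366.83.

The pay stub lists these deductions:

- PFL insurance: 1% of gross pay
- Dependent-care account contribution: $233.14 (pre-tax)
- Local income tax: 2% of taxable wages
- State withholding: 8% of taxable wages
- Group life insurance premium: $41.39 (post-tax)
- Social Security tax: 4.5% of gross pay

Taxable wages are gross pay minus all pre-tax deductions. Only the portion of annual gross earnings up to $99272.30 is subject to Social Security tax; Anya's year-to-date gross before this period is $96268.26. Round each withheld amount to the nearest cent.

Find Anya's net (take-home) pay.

$3500.08

Dependent-care account contribution: $233.14
Taxable wages = $4366.83 − $233.14 = $4133.69
Local income tax: $4133.69 × 0.02 = $82.67
State withholding: $4133.69 × 0.08 = $330.70
Social Security tax: only $99272.30 − $96268.26 = $3004.04 of this check is subject → $3004.04 × 0.045 = $135.18
PFL insurance: $4366.83 × 0.01 = $43.67
Group life insurance premium: $41.39
Total deductions = $233.14 + $82.67 + $330.70 + $135.18 + $43.67 + $41.39 = $866.75
Net pay = $4366.83 − $866.75 = $3500.08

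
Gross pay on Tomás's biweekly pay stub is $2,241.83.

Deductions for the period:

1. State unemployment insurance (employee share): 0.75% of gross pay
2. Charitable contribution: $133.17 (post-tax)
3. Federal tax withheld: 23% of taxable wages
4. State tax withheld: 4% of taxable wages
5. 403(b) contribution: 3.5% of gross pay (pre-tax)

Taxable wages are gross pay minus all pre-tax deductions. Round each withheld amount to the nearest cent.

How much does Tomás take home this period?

403(b) contribution: $2,241.83 × 0.035 = $78.46
Taxable wages = $2,241.83 − $78.46 = $2,163.37
State tax withheld: $2,163.37 × 0.04 = $86.53
Federal tax withheld: $2,163.37 × 0.23 = $497.58
State unemployment insurance (employee share): $2,241.83 × 0.0075 = $16.81
Charitable contribution: $133.17
Total deductions = $78.46 + $86.53 + $497.58 + $16.81 + $133.17 = $812.55
Net pay = $2,241.83 − $812.55 = $1,429.28

$1,429.28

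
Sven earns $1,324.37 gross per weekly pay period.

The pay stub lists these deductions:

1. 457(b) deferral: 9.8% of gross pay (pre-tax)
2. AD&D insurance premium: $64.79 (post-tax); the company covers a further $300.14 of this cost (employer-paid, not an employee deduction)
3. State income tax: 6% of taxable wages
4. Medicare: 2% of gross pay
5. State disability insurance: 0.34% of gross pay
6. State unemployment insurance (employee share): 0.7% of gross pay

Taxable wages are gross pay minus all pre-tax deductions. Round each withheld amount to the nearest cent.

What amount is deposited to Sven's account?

$1,017.86

457(b) deferral: $1,324.37 × 0.098 = $129.79
Taxable wages = $1,324.37 − $129.79 = $1,194.58
State income tax: $1,194.58 × 0.06 = $71.67
State unemployment insurance (employee share): $1,324.37 × 0.007 = $9.27
State disability insurance: $1,324.37 × 0.0034 = $4.50
Medicare: $1,324.37 × 0.02 = $26.49
AD&D insurance premium: $64.79
(Employer's $300.14 toward AD&D insurance premium is not withheld from the employee.)
Total deductions = $129.79 + $71.67 + $9.27 + $4.50 + $26.49 + $64.79 = $306.51
Net pay = $1,324.37 − $306.51 = $1,017.86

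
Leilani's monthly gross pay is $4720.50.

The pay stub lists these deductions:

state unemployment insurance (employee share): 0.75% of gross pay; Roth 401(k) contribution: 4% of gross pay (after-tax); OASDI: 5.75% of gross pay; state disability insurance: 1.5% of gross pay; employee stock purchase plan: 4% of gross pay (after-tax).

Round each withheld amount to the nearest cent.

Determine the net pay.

State unemployment insurance (employee share): $4720.50 × 0.0075 = $35.40
OASDI: $4720.50 × 0.0575 = $271.43
State disability insurance: $4720.50 × 0.015 = $70.81
Roth 401(k) contribution: $4720.50 × 0.04 = $188.82
Employee stock purchase plan: $4720.50 × 0.04 = $188.82
Total deductions = $35.40 + $271.43 + $70.81 + $188.82 + $188.82 = $755.28
Net pay = $4720.50 − $755.28 = $3965.22

$3965.22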